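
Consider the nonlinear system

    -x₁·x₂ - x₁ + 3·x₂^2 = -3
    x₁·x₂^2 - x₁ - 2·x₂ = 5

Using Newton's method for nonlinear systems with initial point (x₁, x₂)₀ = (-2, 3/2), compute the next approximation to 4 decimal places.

(-1.6000, 0.2500)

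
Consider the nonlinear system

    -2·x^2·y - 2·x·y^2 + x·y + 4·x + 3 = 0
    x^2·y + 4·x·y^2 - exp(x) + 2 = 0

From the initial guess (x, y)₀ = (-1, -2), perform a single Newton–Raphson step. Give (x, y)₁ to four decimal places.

At (-1, -2): F = (13.0000, -16.367879).
Jacobian J = [[-4·x·y - 2·y^2 + y + 4, -2·x^2 - 4·x·y + x], [2·x·y + 4·y^2 - exp(x), x^2 + 8·x·y]].
At the point, J = [[-14.0000, -11.0000], [19.632121, 17.0000]] (det J = -22.046674).
Solving J·Δ = −F gives Δ = (1.8576, -1.1824).
Then the next iterate is (x, y)₁ = (0.8576, -3.1824).

(0.8576, -3.1824)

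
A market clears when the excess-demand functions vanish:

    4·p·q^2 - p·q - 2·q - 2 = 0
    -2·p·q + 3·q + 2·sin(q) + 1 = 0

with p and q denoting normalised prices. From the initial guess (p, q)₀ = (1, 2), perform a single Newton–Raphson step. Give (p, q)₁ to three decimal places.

At (1, 2): F = (8.000, 4.81859).
Jacobian J = [[4·q^2 - q, 8·p·q - p - 2], [-2·q, -2·p + 2·cos(q) + 3]].
At the point, J = [[14.000, 13.000], [-4.000, 0.16771]] (det J = 54.34789).
Solving J·Δ = −F gives Δ = (1.128, -1.830).
Then the next iterate is (p, q)₁ = (2.128, 0.170).

(2.128, 0.170)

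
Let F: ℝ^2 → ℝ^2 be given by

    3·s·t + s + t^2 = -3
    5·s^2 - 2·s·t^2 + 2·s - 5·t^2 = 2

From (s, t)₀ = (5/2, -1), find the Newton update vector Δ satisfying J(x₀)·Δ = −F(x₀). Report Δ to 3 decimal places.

(-0.864, -0.132)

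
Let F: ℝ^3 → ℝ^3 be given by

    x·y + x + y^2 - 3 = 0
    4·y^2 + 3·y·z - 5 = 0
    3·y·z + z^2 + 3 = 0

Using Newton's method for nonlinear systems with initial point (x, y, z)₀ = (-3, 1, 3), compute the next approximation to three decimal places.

At (-3, 1, 3): F = (-8.000, 8.000, 21.000).
Jacobian J = [[y + 1, x + 2·y, 0], [0, 8·y + 3·z, 3·y], [0, 3·z, 3·y + 2·z]].
At the point, J = [[2.000, -1.000, 0.000], [0.000, 17.000, 3.000], [0.000, 9.000, 9.000]] (det J = 252.000).
Solving J·Δ = −F gives Δ = (3.964, -0.071, -2.262).
Then the next iterate is (x, y, z)₁ = (0.964, 0.929, 0.738).

(0.964, 0.929, 0.738)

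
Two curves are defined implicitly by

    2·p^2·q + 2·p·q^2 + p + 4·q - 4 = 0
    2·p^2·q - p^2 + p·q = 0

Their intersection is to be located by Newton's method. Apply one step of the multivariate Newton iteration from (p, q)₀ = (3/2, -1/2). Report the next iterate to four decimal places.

(1.7664, 0.6636)

At (3/2, -1/2): F = (-6.0000, -5.2500).
Jacobian J = [[4·p·q + 2·q^2 + 1, 2·p^2 + 4·p·q + 4], [4·p·q - 2·p + q, 2·p^2 + p]].
At the point, J = [[-1.5000, 5.5000], [-6.5000, 6.0000]] (det J = 26.7500).
Solving J·Δ = −F gives Δ = (0.2664, 1.1636).
Then the next iterate is (p, q)₁ = (1.7664, 0.6636).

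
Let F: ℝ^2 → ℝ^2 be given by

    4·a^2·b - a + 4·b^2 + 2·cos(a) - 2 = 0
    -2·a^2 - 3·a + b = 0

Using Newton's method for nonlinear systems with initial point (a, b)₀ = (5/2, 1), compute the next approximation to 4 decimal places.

(1.0454, 1.0908)

At (5/2, 1): F = (22.897713, -19.0000).
Jacobian J = [[8·a·b - 2·sin(a) - 1, 4·a^2 + 8·b], [-4·a - 3, 1]].
At the point, J = [[17.803056, 33.0000], [-13.0000, 1.0000]] (det J = 446.803056).
Solving J·Δ = −F gives Δ = (-1.4546, 0.0908).
Then the next iterate is (a, b)₁ = (1.0454, 1.0908).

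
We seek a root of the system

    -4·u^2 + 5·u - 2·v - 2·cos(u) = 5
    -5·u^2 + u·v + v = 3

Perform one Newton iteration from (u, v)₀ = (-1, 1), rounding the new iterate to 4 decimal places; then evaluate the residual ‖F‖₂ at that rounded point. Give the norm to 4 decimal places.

At (-1, 1): F = (-17.080605, -8.0000).
Jacobian J = [[-8·u + 2·sin(u) + 5, -2], [-10·u + v, u + 1]].
At the point, J = [[11.317058, -2.0000], [11.0000, 0.0000]] (det J = 22.0000).
Solving J·Δ = −F gives Δ = (0.7273, -4.4250).
Then the next iterate is (u, v)₁ = (-0.2727, -3.4250).
Re-evaluating at (-0.2727, -3.4250): F = (-1.737056, -5.862829), so ‖F‖₂ = 6.1147.

6.1147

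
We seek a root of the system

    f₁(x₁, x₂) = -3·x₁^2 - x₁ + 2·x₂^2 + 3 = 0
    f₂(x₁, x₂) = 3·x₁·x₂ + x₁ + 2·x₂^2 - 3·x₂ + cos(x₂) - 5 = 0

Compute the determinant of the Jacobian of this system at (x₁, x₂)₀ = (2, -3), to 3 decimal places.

19.165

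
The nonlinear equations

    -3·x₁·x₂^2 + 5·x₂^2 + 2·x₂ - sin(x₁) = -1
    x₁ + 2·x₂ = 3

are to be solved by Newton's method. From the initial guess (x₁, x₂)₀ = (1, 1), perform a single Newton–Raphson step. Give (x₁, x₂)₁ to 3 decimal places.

At (1, 1): F = (4.15853, 0.000).
Jacobian J = [[-3·x₂^2 - cos(x₁), -6·x₁·x₂ + 10·x₂ + 2], [1, 2]].
At the point, J = [[-3.54030, 6.000], [1.000, 2.000]] (det J = -13.08060).
Solving J·Δ = −F gives Δ = (0.636, -0.318).
Then the next iterate is (x₁, x₂)₁ = (1.636, 0.682).

(1.636, 0.682)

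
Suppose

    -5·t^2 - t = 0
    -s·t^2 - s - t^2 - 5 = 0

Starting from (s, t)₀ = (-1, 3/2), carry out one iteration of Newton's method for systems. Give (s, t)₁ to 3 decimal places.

(-2.231, 0.703)

At (-1, 3/2): F = (-12.750, -4.000).
Jacobian J = [[0, -10·t - 1], [-t^2 - 1, -2·s·t - 2·t]].
At the point, J = [[0.000, -16.000], [-3.250, 0.000]] (det J = -52.000).
Solving J·Δ = −F gives Δ = (-1.231, -0.797).
Then the next iterate is (s, t)₁ = (-2.231, 0.703).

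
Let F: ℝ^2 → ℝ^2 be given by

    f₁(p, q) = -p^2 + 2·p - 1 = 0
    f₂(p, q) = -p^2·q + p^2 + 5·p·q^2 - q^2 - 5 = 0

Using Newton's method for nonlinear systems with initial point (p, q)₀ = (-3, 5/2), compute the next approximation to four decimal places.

(-1.0000, 2.0730)

At (-3, 5/2): F = (-16.0000, -118.5000).
Jacobian J = [[-2·p + 2, 0], [-2·p·q + 2·p + 5·q^2, -p^2 + 10·p·q - 2·q]].
At the point, J = [[8.0000, 0.0000], [40.2500, -89.0000]] (det J = -712.0000).
Solving J·Δ = −F gives Δ = (2.0000, -0.4270).
Then the next iterate is (p, q)₁ = (-1.0000, 2.0730).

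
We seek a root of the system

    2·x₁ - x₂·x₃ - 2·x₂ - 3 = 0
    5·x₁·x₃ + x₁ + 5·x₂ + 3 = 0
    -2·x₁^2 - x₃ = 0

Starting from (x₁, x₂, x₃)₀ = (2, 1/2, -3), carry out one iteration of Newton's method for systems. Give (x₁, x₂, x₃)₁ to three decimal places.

(1.254, 0.976, -2.032)

At (2, 1/2, -3): F = (1.500, -22.500, -5.000).
Jacobian J = [[2, -x₃ - 2, -x₂], [5·x₃ + 1, 5, 5·x₁], [-4·x₁, 0, -1]].
At the point, J = [[2.000, 1.000, -0.500], [-14.000, 5.000, 10.000], [-8.000, 0.000, -1.000]] (det J = -124.000).
Solving J·Δ = −F gives Δ = (-0.746, 0.476, 0.968).
Then the next iterate is (x₁, x₂, x₃)₁ = (1.254, 0.976, -2.032).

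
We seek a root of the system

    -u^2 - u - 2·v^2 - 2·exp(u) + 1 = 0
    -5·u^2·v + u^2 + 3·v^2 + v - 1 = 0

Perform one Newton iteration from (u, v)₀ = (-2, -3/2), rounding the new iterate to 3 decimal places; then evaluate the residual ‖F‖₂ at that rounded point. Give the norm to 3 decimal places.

10.692

At (-2, -3/2): F = (-5.77067, 38.250).
Jacobian J = [[-2·u - 2·exp(u) - 1, -4·v], [-10·u·v + 2·u, -5·u^2 + 6·v + 1]].
At the point, J = [[2.72933, 6.000], [-34.000, -28.000]] (det J = 127.57878).
Solving J·Δ = −F gives Δ = (0.532, 0.720).
Then the next iterate is (u, v)₁ = (-1.468, -0.780).
Re-evaluating at (-1.468, -0.780): F = (-1.36460, 10.60482), so ‖F‖₂ = 10.692.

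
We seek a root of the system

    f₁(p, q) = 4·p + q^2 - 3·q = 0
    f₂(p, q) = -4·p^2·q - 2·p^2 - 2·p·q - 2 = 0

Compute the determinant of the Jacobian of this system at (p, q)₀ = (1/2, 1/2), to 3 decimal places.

-18.000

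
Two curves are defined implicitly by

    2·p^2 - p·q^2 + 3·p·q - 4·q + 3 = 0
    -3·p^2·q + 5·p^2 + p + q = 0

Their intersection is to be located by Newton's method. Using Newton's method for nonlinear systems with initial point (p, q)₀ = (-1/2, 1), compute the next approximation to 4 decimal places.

(0.4167, 0.6667)

At (-1/2, 1): F = (-1.5000, 1.0000).
Jacobian J = [[4·p - q^2 + 3·q, -2·p·q + 3·p - 4], [-6·p·q + 10·p + 1, -3·p^2 + 1]].
At the point, J = [[0.0000, -4.5000], [-1.0000, 0.2500]] (det J = -4.5000).
Solving J·Δ = −F gives Δ = (0.9167, -0.3333).
Then the next iterate is (p, q)₁ = (0.4167, 0.6667).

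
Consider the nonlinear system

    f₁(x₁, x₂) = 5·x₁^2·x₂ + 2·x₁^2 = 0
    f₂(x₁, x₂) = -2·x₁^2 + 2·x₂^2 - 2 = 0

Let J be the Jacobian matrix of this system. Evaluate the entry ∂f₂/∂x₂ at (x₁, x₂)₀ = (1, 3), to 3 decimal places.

∂f₂/∂x₂ = 4·x₂.
At (1, 3) this is 12.000.

12.000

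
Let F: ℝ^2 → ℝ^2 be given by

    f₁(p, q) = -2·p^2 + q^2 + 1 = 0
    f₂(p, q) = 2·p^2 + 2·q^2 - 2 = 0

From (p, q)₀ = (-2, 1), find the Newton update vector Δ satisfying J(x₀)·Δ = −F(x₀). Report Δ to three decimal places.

(0.833, -0.333)

At (-2, 1): F = (-6.000, 8.000).
Jacobian J = [[-4·p, 2·q], [4·p, 4·q]].
At the point, J = [[8.000, 2.000], [-8.000, 4.000]] (det J = 48.000).
Solving J·Δ = −F gives Δ = (0.833, -0.333).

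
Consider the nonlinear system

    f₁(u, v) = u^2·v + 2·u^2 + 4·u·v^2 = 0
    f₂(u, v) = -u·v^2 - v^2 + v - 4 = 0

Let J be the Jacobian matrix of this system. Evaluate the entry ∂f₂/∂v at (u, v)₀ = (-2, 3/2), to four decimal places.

∂f₂/∂v = -2·u·v - 2·v + 1.
At (-2, 3/2) this is 4.0000.

4.0000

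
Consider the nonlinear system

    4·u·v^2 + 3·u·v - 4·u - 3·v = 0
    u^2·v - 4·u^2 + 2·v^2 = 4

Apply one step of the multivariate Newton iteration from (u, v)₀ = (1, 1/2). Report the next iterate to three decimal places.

(0.191, 0.947)

At (1, 1/2): F = (-3.000, -7.000).
Jacobian J = [[4·v^2 + 3·v - 4, 8·u·v + 3·u - 3], [2·u·v - 8·u, u^2 + 4·v]].
At the point, J = [[-1.500, 4.000], [-7.000, 3.000]] (det J = 23.500).
Solving J·Δ = −F gives Δ = (-0.809, 0.447).
Then the next iterate is (u, v)₁ = (0.191, 0.947).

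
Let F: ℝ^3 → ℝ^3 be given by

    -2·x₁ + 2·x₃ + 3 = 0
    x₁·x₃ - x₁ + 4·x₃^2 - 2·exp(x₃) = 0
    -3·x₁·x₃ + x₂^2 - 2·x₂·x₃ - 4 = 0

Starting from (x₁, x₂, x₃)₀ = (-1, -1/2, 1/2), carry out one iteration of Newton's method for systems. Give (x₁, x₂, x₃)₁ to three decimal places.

(-2.135, -8.794, -3.635)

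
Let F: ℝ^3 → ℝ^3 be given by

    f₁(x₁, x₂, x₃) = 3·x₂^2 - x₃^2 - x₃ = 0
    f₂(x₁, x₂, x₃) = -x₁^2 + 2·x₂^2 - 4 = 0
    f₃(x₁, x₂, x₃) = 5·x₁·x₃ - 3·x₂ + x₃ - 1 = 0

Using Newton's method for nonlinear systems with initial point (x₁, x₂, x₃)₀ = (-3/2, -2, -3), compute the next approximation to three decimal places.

(-0.215, -1.299, -2.519)

At (-3/2, -2, -3): F = (6.000, 1.750, 24.500).
Jacobian J = [[0, 6·x₂, -2·x₃ - 1], [-2·x₁, 4·x₂, 0], [5·x₃, -3, 5·x₁ + 1]].
At the point, J = [[0.000, -12.000, 5.000], [3.000, -8.000, 0.000], [-15.000, -3.000, -6.500]] (det J = -879.000).
Solving J·Δ = −F gives Δ = (1.285, 0.701, 0.481).
Then the next iterate is (x₁, x₂, x₃)₁ = (-0.215, -1.299, -2.519).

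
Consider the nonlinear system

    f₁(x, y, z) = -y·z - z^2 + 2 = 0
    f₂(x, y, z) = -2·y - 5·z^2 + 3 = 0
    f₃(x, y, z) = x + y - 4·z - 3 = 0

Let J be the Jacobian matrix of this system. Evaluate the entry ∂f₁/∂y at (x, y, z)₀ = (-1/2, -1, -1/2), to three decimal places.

∂f₁/∂y = -z.
At (-1/2, -1, -1/2) this is 0.500.

0.500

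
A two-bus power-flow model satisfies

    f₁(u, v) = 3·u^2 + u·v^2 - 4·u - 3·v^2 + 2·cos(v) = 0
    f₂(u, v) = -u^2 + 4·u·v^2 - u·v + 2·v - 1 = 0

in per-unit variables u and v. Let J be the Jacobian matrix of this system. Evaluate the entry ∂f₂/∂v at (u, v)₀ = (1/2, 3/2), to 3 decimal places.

7.500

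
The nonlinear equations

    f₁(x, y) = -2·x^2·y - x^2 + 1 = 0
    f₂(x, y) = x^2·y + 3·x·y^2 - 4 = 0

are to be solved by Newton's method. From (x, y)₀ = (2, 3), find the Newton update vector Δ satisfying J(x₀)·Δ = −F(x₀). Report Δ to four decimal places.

(-0.7228, -0.8453)

At (2, 3): F = (-27.0000, 62.0000).
Jacobian J = [[-4·x·y - 2·x, -2·x^2], [2·x·y + 3·y^2, x^2 + 6·x·y]].
At the point, J = [[-28.0000, -8.0000], [39.0000, 40.0000]] (det J = -808.0000).
Solving J·Δ = −F gives Δ = (-0.7228, -0.8453).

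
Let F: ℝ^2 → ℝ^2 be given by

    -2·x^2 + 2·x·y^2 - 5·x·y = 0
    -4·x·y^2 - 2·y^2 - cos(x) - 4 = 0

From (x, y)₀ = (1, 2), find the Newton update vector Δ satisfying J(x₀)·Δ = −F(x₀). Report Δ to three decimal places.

(-0.959, -0.584)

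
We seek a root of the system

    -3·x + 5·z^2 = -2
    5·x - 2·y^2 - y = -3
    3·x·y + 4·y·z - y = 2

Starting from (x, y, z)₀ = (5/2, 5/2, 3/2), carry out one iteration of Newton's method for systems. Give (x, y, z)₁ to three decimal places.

(0.788, 1.767, 0.774)

At (5/2, 5/2, 3/2): F = (5.750, 0.500, 29.250).
Jacobian J = [[-3, 0, 10·z], [5, -4·y - 1, 0], [3·y, 3·x + 4·z - 1, 4·y]].
At the point, J = [[-3.000, 0.000, 15.000], [5.000, -11.000, 0.000], [7.500, 12.500, 10.000]] (det J = 2505.000).
Solving J·Δ = −F gives Δ = (-1.712, -0.733, -0.726).
Then the next iterate is (x, y, z)₁ = (0.788, 1.767, 0.774).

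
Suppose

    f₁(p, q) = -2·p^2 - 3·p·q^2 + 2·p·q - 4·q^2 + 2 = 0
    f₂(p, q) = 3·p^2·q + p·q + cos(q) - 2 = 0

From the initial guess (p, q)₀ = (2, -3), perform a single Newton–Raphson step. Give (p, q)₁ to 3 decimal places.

(1.294, -1.765)

At (2, -3): F = (-108.000, -44.98999).
Jacobian J = [[-4·p - 3·q^2 + 2·q, -6·p·q + 2·p - 8·q], [6·p·q + q, 3·p^2 + p - sin(q)]].
At the point, J = [[-41.000, 64.000], [-39.000, 14.14112]] (det J = 1916.21408).
Solving J·Δ = −F gives Δ = (-0.706, 1.235).
Then the next iterate is (p, q)₁ = (1.294, -1.765).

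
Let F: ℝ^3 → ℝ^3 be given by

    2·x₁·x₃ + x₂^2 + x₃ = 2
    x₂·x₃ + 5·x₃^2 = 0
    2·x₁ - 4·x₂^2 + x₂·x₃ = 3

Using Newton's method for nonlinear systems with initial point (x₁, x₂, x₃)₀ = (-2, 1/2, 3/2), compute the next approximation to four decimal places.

(-0.0576, -0.9724, 0.8683)

At (-2, 1/2, 3/2): F = (-6.2500, 12.0000, -7.2500).
Jacobian J = [[2·x₃, 2·x₂, 2·x₁ + 1], [0, x₃, x₂ + 10·x₃], [2, -8·x₂ + x₃, x₂]].
At the point, J = [[3.0000, 1.0000, -3.0000], [0.0000, 1.5000, 15.5000], [2.0000, -2.5000, 0.5000]] (det J = 158.5000).
Solving J·Δ = −F gives Δ = (1.9424, -1.4724, -0.6317).
Then the next iterate is (x₁, x₂, x₃)₁ = (-0.0576, -0.9724, 0.8683).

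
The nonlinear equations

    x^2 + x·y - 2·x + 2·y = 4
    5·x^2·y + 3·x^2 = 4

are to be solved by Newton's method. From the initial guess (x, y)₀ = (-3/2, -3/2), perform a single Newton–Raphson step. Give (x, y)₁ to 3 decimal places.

At (-3/2, -3/2): F = (0.500, -14.125).
Jacobian J = [[2·x + y - 2, x + 2], [10·x·y + 6·x, 5·x^2]].
At the point, J = [[-6.500, 0.500], [13.500, 11.250]] (det J = -79.875).
Solving J·Δ = −F gives Δ = (0.159, 1.065).
Then the next iterate is (x, y)₁ = (-1.341, -0.435).

(-1.341, -0.435)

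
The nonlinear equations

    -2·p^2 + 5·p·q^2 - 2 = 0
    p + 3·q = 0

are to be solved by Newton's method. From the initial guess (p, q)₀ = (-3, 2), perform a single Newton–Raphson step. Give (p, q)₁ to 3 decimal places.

(-2.615, 0.872)

At (-3, 2): F = (-80.000, 3.000).
Jacobian J = [[-4·p + 5·q^2, 10·p·q], [1, 3]].
At the point, J = [[32.000, -60.000], [1.000, 3.000]] (det J = 156.000).
Solving J·Δ = −F gives Δ = (0.385, -1.128).
Then the next iterate is (p, q)₁ = (-2.615, 0.872).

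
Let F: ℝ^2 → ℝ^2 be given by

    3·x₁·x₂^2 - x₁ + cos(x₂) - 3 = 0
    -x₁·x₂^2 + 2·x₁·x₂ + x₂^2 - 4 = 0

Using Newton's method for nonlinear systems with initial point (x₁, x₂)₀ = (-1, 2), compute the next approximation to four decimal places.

(0.3106, 2.0000)

At (-1, 2): F = (-14.416147, 0.0000).
Jacobian J = [[3·x₂^2 - 1, 6·x₁·x₂ - sin(x₂)], [-x₂^2 + 2·x₂, -2·x₁·x₂ + 2·x₁ + 2·x₂]].
At the point, J = [[11.0000, -12.909297], [0.0000, 6.0000]] (det J = 66.0000).
Solving J·Δ = −F gives Δ = (1.3106, 0.0000).
Then the next iterate is (x₁, x₂)₁ = (0.3106, 2.0000).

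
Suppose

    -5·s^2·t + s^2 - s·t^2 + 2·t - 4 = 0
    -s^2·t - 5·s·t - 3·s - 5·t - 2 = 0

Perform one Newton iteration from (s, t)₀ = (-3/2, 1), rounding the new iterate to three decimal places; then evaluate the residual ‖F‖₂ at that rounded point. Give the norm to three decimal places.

4.027

At (-3/2, 1): F = (-9.500, 2.750).
Jacobian J = [[-10·s·t + 2·s - t^2, -5·s^2 - 2·s·t + 2], [-2·s·t - 5·t - 3, -s^2 - 5·s - 5]].
At the point, J = [[11.000, -6.250], [-5.000, 0.250]] (det J = -28.500).
Solving J·Δ = −F gives Δ = (0.520, -0.605).
Then the next iterate is (s, t)₁ = (-0.980, 0.395).
Re-evaluating at (-0.980, 0.395): F = (-3.99349, 0.52114), so ‖F‖₂ = 4.027.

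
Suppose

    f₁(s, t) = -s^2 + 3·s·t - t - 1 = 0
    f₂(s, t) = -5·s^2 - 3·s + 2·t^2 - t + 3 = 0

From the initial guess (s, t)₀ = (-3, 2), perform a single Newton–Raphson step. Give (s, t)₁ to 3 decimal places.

(-1.644, 0.627)

At (-3, 2): F = (-30.000, -27.000).
Jacobian J = [[-2·s + 3·t, 3·s - 1], [-10·s - 3, 4·t - 1]].
At the point, J = [[12.000, -10.000], [27.000, 7.000]] (det J = 354.000).
Solving J·Δ = −F gives Δ = (1.356, -1.373).
Then the next iterate is (s, t)₁ = (-1.644, 0.627).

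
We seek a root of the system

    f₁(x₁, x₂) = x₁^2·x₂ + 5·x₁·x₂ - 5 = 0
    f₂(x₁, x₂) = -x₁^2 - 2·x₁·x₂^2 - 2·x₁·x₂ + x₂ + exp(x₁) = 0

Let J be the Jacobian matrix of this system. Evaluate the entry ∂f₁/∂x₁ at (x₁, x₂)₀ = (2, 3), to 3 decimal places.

27.000

∂f₁/∂x₁ = 2·x₁·x₂ + 5·x₂.
At (2, 3) this is 27.000.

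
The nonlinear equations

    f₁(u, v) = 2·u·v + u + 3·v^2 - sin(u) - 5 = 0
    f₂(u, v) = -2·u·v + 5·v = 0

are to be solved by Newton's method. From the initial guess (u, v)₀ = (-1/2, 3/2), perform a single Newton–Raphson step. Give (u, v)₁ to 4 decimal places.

(1.1526, 0.8263)

At (-1/2, 3/2): F = (0.229426, 9.0000).
Jacobian J = [[2·v - cos(u) + 1, 2·u + 6·v], [-2·v, -2·u + 5]].
At the point, J = [[3.122417, 8.0000], [-3.0000, 6.0000]] (det J = 42.734505).
Solving J·Δ = −F gives Δ = (1.6526, -0.6737).
Then the next iterate is (u, v)₁ = (1.1526, 0.8263).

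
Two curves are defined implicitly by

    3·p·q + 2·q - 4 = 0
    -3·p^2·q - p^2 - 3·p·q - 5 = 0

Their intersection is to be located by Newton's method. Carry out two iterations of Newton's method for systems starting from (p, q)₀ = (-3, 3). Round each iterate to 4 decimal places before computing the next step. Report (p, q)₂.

(-1.6930, -0.8195)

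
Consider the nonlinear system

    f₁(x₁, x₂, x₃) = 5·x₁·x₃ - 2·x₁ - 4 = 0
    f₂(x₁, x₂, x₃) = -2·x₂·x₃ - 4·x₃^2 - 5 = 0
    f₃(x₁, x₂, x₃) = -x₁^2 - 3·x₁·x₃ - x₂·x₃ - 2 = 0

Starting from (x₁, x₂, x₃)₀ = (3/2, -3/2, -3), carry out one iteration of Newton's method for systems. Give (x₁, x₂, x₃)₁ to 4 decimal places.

At (3/2, -3/2, -3): F = (-29.5000, -50.0000, 4.7500).
Jacobian J = [[5·x₃ - 2, 0, 5·x₁], [0, -2·x₃, -2·x₂ - 8·x₃], [-2·x₁ - 3·x₃, -x₃, -3·x₁ - x₂]].
At the point, J = [[-17.0000, 0.0000, 7.5000], [0.0000, 6.0000, 27.0000], [6.0000, 3.0000, -3.0000]] (det J = 1413.0000).
Solving J·Δ = −F gives Δ = (-1.1194, 2.0515, 1.3960).
Then the next iterate is (x₁, x₂, x₃)₁ = (0.3806, 0.5515, -1.6040).

(0.3806, 0.5515, -1.6040)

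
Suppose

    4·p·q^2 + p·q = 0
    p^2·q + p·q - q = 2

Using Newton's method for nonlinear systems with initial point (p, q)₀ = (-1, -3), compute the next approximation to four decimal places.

(-0.9020, -1.7059)

At (-1, -3): F = (-33.0000, 1.0000).
Jacobian J = [[4·q^2 + q, 8·p·q + p], [2·p·q + q, p^2 + p - 1]].
At the point, J = [[33.0000, 23.0000], [3.0000, -1.0000]] (det J = -102.0000).
Solving J·Δ = −F gives Δ = (0.0980, 1.2941).
Then the next iterate is (p, q)₁ = (-0.9020, -1.7059).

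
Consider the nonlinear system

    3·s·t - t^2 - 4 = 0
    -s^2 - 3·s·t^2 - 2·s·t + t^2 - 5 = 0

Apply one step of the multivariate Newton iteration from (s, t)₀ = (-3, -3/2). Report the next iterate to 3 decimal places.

At (-3, -3/2): F = (7.250, -0.500).
Jacobian J = [[3·t, 3·s - 2·t], [-2·s - 3·t^2 - 2·t, -6·s·t - 2·s + 2·t]].
At the point, J = [[-4.500, -6.000], [2.250, -24.000]] (det J = 121.500).
Solving J·Δ = −F gives Δ = (1.457, 0.116).
Then the next iterate is (s, t)₁ = (-1.543, -1.384).

(-1.543, -1.384)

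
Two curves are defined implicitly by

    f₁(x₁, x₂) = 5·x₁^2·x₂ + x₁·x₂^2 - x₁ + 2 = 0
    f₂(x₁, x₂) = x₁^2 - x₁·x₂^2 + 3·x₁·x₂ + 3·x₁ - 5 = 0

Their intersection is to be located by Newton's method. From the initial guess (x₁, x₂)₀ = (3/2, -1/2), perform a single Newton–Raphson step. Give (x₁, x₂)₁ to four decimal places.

(1.2804, -0.1986)

At (3/2, -1/2): F = (-4.7500, -0.8750).
Jacobian J = [[10·x₁·x₂ + x₂^2 - 1, 5·x₁^2 + 2·x₁·x₂], [2·x₁ - x₂^2 + 3·x₂ + 3, -2·x₁·x₂ + 3·x₁]].
At the point, J = [[-8.2500, 9.7500], [4.2500, 6.0000]] (det J = -90.9375).
Solving J·Δ = −F gives Δ = (-0.2196, 0.3014).
Then the next iterate is (x₁, x₂)₁ = (1.2804, -0.1986).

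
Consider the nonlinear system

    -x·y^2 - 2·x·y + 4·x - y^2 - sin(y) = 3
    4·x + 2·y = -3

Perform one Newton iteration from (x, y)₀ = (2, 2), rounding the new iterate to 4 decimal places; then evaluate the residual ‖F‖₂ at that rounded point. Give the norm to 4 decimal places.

1.4873

At (2, 2): F = (-15.909297, 15.0000).
Jacobian J = [[-y^2 - 2·y + 4, -2·x·y - 2·x - 2·y - cos(y)], [4, 2]].
At the point, J = [[-4.0000, -15.583853], [4.0000, 2.0000]] (det J = 54.335413).
Solving J·Δ = −F gives Δ = (-3.7165, -0.0669).
Then the next iterate is (x, y)₁ = (-1.7165, 1.9331).
Re-evaluating at (-1.7165, 1.9331): F = (-1.487279, 0.0002), so ‖F‖₂ = 1.4873.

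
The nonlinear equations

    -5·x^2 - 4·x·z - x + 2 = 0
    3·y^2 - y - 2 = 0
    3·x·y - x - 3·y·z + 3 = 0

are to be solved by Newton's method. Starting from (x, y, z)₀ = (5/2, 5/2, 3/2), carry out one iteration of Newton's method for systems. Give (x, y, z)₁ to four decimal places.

(1.1882, 1.4821, 1.0227)

At (5/2, 5/2, 3/2): F = (-46.7500, 14.2500, 8.0000).
Jacobian J = [[-10·x - 4·z - 1, 0, -4·x], [0, 6·y - 1, 0], [3·y - 1, 3·x - 3·z, -3·y]].
At the point, J = [[-32.0000, 0.0000, -10.0000], [0.0000, 14.0000, 0.0000], [6.5000, 3.0000, -7.5000]] (det J = 4270.0000).
Solving J·Δ = −F gives Δ = (-1.3118, -1.0179, -0.4773).
Then the next iterate is (x, y, z)₁ = (1.1882, 1.4821, 1.0227).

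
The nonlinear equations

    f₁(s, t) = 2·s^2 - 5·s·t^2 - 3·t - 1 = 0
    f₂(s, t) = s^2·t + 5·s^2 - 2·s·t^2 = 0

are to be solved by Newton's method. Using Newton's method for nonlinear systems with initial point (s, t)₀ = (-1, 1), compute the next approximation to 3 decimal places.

(-0.226, 1.566)

At (-1, 1): F = (3.000, 8.000).
Jacobian J = [[4·s - 5·t^2, -10·s·t - 3], [2·s·t + 10·s - 2·t^2, s^2 - 4·s·t]].
At the point, J = [[-9.000, 7.000], [-14.000, 5.000]] (det J = 53.000).
Solving J·Δ = −F gives Δ = (0.774, 0.566).
Then the next iterate is (s, t)₁ = (-0.226, 1.566).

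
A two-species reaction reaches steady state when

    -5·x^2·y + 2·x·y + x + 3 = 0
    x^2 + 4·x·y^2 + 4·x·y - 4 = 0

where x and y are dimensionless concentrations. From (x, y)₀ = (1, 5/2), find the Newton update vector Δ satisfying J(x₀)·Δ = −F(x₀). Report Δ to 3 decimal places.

At (1, 5/2): F = (-3.500, 32.000).
Jacobian J = [[-10·x·y + 2·y + 1, -5·x^2 + 2·x], [2·x + 4·y^2 + 4·y, 8·x·y + 4·x]].
At the point, J = [[-19.000, -3.000], [37.000, 24.000]] (det J = -345.000).
Solving J·Δ = −F gives Δ = (0.035, -1.387).

(0.035, -1.387)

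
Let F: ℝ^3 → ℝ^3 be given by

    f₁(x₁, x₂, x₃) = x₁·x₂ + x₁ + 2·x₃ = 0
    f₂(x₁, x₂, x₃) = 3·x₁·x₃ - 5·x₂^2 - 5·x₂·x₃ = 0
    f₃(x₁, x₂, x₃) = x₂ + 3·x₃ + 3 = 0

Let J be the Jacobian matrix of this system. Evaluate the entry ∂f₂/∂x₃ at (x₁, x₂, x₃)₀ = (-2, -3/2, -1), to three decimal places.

∂f₂/∂x₃ = 3·x₁ - 5·x₂.
At (-2, -3/2, -1) this is 1.500.

1.500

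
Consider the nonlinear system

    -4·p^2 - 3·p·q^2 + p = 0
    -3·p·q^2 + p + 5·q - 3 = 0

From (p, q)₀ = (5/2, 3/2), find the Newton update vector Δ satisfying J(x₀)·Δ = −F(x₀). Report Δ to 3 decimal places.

At (5/2, 3/2): F = (-39.375, -9.875).
Jacobian J = [[-8·p - 3·q^2 + 1, -6·p·q], [-3·q^2 + 1, -6·p·q + 5]].
At the point, J = [[-25.750, -22.500], [-5.750, -17.500]] (det J = 321.250).
Solving J·Δ = −F gives Δ = (-1.453, -0.087).

(-1.453, -0.087)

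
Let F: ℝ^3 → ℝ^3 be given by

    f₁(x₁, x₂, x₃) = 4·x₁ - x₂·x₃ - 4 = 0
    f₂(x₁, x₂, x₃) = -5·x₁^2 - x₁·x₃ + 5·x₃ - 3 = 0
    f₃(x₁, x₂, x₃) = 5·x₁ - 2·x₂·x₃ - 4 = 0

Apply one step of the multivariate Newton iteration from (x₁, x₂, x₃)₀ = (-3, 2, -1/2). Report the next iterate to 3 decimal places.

(1.333, -42.750, -10.521)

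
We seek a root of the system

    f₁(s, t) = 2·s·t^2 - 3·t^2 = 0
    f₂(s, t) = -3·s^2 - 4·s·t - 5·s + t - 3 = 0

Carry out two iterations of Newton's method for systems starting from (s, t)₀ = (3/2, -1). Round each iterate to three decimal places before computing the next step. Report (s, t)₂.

At (3/2, -1): F = (0.000, -12.250).
Jacobian J = [[2·t^2, 4·s·t - 6·t], [-6·s - 4·t - 5, -4·s + 1]].
At the point, J = [[2.000, 0.000], [-10.000, -5.000]] (det J = -10.000).
Solving J·Δ = −F gives Δ = (0.000, -2.450).
Then the next iterate is (s, t)₁ = (1.500, -3.450).
Round to (1.500, -3.450) and repeat: F = (0.000, 0.000), J = [[23.805, 0.000], [-0.200, -5.000]].
Δ = (0.000, 0.000), so (s, t)₂ = (1.500, -3.450).

(1.500, -3.450)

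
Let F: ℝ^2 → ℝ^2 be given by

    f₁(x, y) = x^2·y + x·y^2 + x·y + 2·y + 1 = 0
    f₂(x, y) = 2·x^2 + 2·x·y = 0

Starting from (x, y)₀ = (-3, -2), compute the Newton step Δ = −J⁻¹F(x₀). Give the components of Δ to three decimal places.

(1.856, 0.051)

At (-3, -2): F = (-27.000, 30.000).
Jacobian J = [[2·x·y + y^2 + y, x^2 + 2·x·y + x + 2], [4·x + 2·y, 2·x]].
At the point, J = [[14.000, 20.000], [-16.000, -6.000]] (det J = 236.000).
Solving J·Δ = −F gives Δ = (1.856, 0.051).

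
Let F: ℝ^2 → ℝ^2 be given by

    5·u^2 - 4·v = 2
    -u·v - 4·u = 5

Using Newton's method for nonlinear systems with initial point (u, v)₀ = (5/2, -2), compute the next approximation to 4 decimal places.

(0.6117, -4.4894)

At (5/2, -2): F = (37.2500, -10.0000).
Jacobian J = [[10·u, -4], [-v - 4, -u]].
At the point, J = [[25.0000, -4.0000], [-2.0000, -2.5000]] (det J = -70.5000).
Solving J·Δ = −F gives Δ = (-1.8883, -2.4894).
Then the next iterate is (u, v)₁ = (0.6117, -4.4894).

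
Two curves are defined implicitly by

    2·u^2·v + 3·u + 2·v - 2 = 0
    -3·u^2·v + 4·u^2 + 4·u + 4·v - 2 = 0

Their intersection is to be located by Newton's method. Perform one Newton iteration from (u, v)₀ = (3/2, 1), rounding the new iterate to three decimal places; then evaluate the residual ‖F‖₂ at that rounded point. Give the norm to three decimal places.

4.709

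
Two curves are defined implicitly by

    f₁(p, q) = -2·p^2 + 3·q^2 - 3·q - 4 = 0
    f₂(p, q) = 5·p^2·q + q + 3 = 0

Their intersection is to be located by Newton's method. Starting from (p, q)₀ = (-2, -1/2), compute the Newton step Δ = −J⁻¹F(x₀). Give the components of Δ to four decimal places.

(1.0954, -0.1645)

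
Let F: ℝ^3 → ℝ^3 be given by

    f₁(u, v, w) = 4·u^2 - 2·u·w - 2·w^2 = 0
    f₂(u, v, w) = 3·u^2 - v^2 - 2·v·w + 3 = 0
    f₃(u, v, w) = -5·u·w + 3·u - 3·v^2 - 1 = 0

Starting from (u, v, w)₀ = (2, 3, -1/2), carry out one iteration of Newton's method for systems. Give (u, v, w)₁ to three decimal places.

(1.144, 0.973, 0.978)

At (2, 3, -1/2): F = (17.500, 9.000, -17.000).
Jacobian J = [[8·u - 2·w, 0, -2·u - 4·w], [6·u, -2·v - 2·w, -2·v], [-5·w + 3, -6·v, -5·u]].
At the point, J = [[17.000, 0.000, -2.000], [12.000, -5.000, -6.000], [5.500, -18.000, -10.000]] (det J = -609.000).
Solving J·Δ = −F gives Δ = (-0.856, -2.027, 1.478).
Then the next iterate is (u, v, w)₁ = (1.144, 0.973, 0.978).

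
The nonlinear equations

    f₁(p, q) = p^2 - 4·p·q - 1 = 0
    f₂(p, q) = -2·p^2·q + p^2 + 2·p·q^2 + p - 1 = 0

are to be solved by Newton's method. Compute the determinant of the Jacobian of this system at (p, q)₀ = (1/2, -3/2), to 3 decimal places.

J = [[2·p - 4·q, -4·p], [-4·p·q + 2·p + 2·q^2 + 1, -2·p^2 + 4·p·q]].
At the point, J = [[7.000, -2.000], [9.500, -3.500]].
det J = -5.500.

-5.500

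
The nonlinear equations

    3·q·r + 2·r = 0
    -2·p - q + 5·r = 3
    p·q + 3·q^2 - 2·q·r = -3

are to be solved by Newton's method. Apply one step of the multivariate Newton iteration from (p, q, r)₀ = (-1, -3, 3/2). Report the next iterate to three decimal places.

At (-1, -3, 3/2): F = (-10.500, 9.500, 42.000).
Jacobian J = [[0, 3·r, 3·q + 2], [-2, -1, 5], [q, p + 6·q - 2·r, -2·q]].
At the point, J = [[0.000, 4.500, -7.000], [-2.000, -1.000, 5.000], [-3.000, -22.000, 6.000]] (det J = -300.500).
Solving J·Δ = −F gives Δ = (2.547, 1.398, -0.601).
Then the next iterate is (p, q, r)₁ = (1.547, -1.602, 0.899).

(1.547, -1.602, 0.899)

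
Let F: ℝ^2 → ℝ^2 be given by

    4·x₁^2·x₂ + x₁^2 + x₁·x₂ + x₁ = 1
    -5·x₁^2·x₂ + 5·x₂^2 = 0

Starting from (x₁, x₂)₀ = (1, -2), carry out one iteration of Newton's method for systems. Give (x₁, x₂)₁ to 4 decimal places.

At (1, -2): F = (-9.0000, 30.0000).
Jacobian J = [[8·x₁·x₂ + 2·x₁ + x₂ + 1, 4·x₁^2 + x₁], [-10·x₁·x₂, -5·x₁^2 + 10·x₂]].
At the point, J = [[-15.0000, 5.0000], [20.0000, -25.0000]] (det J = 275.0000).
Solving J·Δ = −F gives Δ = (-0.2727, 0.9818).
Then the next iterate is (x₁, x₂)₁ = (0.7273, -1.0182).

(0.7273, -1.0182)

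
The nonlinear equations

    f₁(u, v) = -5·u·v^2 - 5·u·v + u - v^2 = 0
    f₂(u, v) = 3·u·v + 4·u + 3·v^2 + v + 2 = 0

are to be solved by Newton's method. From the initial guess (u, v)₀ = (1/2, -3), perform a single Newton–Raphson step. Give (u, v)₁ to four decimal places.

(0.6301, -1.5258)

At (1/2, -3): F = (-23.5000, 23.5000).
Jacobian J = [[-5·v^2 - 5·v + 1, -10·u·v - 5·u - 2·v], [3·v + 4, 3·u + 6·v + 1]].
At the point, J = [[-29.0000, 18.5000], [-5.0000, -15.5000]] (det J = 542.0000).
Solving J·Δ = −F gives Δ = (0.1301, 1.4742).
Then the next iterate is (u, v)₁ = (0.6301, -1.5258).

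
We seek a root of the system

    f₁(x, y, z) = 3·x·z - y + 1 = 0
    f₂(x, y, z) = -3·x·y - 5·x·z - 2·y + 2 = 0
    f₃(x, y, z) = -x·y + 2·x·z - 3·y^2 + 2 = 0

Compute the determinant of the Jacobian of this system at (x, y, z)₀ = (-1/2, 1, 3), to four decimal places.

J = [[3·z, -1, 3·x], [-3·y - 5·z, -3·x - 2, -5·x], [-y + 2·z, -x - 6·y, 2·x]].
At the point, J = [[9.0000, -1.0000, -1.5000], [-18.0000, -0.5000, 2.5000], [5.0000, -5.5000, -1.0000]].
det J = -18.5000.

-18.5000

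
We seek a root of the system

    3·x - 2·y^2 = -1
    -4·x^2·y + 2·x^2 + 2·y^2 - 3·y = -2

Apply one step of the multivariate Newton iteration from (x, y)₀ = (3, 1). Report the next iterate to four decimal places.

At (3, 1): F = (8.0000, -17.0000).
Jacobian J = [[3, -4·y], [-8·x·y + 4·x, -4·x^2 + 4·y - 3]].
At the point, J = [[3.0000, -4.0000], [-12.0000, -35.0000]] (det J = -153.0000).
Solving J·Δ = −F gives Δ = (-2.2745, 0.2941).
Then the next iterate is (x, y)₁ = (0.7255, 1.2941).

(0.7255, 1.2941)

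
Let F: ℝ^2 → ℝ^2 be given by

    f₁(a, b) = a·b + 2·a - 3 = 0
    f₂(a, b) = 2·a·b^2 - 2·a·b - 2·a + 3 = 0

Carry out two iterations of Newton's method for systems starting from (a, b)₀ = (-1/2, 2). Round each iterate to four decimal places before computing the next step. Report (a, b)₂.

(0.7590, 2.2973)

At (-1/2, 2): F = (-5.0000, 2.0000).
Jacobian J = [[b + 2, a], [2·b^2 - 2·b - 2, 4·a·b - 2·a]].
At the point, J = [[4.0000, -0.5000], [2.0000, -3.0000]] (det J = -11.0000).
Solving J·Δ = −F gives Δ = (1.4545, 1.6364).
Then the next iterate is (a, b)₁ = (0.9545, 3.6364).
Round to (0.9545, 3.6364) and repeat: F = (2.379944, 19.392592), J = [[5.6364, 0.9545], [17.174010, 11.974775]].
Δ = (-0.1955, -1.3391), so (a, b)₂ = (0.7590, 2.2973).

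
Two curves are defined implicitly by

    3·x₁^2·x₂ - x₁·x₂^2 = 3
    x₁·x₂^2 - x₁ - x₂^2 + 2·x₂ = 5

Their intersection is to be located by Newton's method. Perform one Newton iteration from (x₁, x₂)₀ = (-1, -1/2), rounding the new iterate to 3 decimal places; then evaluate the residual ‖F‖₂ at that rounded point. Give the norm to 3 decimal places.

At (-1, -1/2): F = (-4.250, -5.500).
Jacobian J = [[6·x₁·x₂ - x₂^2, 3·x₁^2 - 2·x₁·x₂], [x₂^2 - 1, 2·x₁·x₂ - 2·x₂ + 2]].
At the point, J = [[2.750, 2.000], [-0.750, 4.000]] (det J = 12.500).
Solving J·Δ = −F gives Δ = (0.480, 1.465).
Then the next iterate is (x₁, x₂)₁ = (-0.520, 0.965).
Re-evaluating at (-0.520, 0.965): F = (-1.73296, -3.96546), so ‖F‖₂ = 4.328.

4.328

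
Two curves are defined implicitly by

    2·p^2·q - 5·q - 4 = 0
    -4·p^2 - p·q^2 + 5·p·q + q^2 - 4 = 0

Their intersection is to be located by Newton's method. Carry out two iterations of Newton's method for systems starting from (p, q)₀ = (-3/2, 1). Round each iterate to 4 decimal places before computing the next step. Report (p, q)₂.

(-1.4982, -3.2684)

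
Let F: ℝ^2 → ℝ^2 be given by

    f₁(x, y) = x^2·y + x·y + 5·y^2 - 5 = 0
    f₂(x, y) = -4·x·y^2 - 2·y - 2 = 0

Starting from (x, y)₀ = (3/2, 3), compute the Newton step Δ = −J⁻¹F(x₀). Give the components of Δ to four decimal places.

(-0.1910, -1.4506)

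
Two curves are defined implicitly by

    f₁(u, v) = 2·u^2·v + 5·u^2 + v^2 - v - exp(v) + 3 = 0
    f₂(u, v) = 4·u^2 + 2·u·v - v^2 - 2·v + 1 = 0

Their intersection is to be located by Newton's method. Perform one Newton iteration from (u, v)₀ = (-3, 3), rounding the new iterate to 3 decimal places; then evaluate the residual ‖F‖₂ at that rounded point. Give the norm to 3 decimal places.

23.681

At (-3, 3): F = (87.91446, 4.000).
Jacobian J = [[4·u·v + 10·u, 2·u^2 + 2·v - exp(v) - 1], [8·u + 2·v, 2·u - 2·v - 2]].
At the point, J = [[-66.000, 2.91446], [-18.000, -14.000]] (det J = 976.46034).
Solving J·Δ = −F gives Δ = (1.272, -1.350).
Then the next iterate is (u, v)₁ = (-1.728, 1.650).
Re-evaluating at (-1.728, 1.650): F = (23.64919, 1.21904), so ‖F‖₂ = 23.681.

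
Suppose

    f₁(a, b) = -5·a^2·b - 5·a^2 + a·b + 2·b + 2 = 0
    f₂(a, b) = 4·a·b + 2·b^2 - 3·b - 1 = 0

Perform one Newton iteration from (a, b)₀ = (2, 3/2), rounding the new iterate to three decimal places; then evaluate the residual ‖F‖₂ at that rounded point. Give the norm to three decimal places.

At (2, 3/2): F = (-42.000, 11.000).
Jacobian J = [[-10·a·b - 10·a + b, -5·a^2 + a + 2], [4·b, 4·a + 4·b - 3]].
At the point, J = [[-48.500, -16.000], [6.000, 11.000]] (det J = -437.500).
Solving J·Δ = −F gives Δ = (-0.654, -0.643).
Then the next iterate is (a, b)₁ = (1.346, 0.857).
Re-evaluating at (1.346, 0.857): F = (-11.95426, 2.51199), so ‖F‖₂ = 12.215.

12.215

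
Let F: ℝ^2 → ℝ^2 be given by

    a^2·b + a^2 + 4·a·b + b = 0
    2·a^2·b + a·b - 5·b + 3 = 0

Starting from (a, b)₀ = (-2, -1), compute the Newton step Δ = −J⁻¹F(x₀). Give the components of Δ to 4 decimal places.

At (-2, -1): F = (7.0000, 2.0000).
Jacobian J = [[2·a·b + 2·a + 4·b, a^2 + 4·a + 1], [4·a·b + b, 2·a^2 + a - 5]].
At the point, J = [[-4.0000, -3.0000], [7.0000, 1.0000]] (det J = 17.0000).
Solving J·Δ = −F gives Δ = (-0.7647, 3.3529).

(-0.7647, 3.3529)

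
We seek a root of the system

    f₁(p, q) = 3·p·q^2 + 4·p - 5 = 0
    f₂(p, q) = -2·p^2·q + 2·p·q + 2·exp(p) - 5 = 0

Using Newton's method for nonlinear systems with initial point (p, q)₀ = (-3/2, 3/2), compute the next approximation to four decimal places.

At (-3/2, 3/2): F = (-21.1250, -15.803740).
Jacobian J = [[3·q^2 + 4, 6·p·q], [-4·p·q + 2·q + 2·exp(p), -2·p^2 + 2·p]].
At the point, J = [[10.7500, -13.5000], [12.446260, -7.5000]] (det J = 87.399514).
Solving J·Δ = −F gives Δ = (0.6283, -1.0645).
Then the next iterate is (p, q)₁ = (-0.8717, 0.4355).

(-0.8717, 0.4355)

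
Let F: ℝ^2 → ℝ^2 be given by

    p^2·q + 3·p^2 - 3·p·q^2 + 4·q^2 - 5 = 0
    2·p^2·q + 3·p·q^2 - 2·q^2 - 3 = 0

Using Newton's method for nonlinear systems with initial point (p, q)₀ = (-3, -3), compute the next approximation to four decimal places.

At (-3, -3): F = (112.0000, -156.0000).
Jacobian J = [[2·p·q + 6·p - 3·q^2, p^2 - 6·p·q + 8·q], [4·p·q + 3·q^2, 2·p^2 + 6·p·q - 4·q]].
At the point, J = [[-27.0000, -69.0000], [63.0000, 84.0000]] (det J = 2079.0000).
Solving J·Δ = −F gives Δ = (0.6522, 1.3680).
Then the next iterate is (p, q)₁ = (-2.3478, -1.6320).

(-2.3478, -1.6320)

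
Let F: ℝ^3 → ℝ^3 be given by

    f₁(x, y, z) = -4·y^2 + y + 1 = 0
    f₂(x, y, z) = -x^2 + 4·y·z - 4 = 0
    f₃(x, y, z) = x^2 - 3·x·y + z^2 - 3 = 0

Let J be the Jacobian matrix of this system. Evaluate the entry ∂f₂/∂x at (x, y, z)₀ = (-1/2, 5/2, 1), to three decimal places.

1.000

∂f₂/∂x = -2·x.
At (-1/2, 5/2, 1) this is 1.000.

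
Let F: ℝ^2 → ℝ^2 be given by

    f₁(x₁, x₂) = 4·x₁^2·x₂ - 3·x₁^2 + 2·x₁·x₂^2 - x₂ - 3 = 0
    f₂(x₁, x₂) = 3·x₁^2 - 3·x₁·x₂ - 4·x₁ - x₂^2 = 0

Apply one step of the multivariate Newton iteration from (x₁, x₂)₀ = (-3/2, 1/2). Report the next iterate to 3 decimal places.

(-0.361, 1.003)

At (-3/2, 1/2): F = (-6.500, 14.750).
Jacobian J = [[8·x₁·x₂ - 6·x₁ + 2·x₂^2, 4·x₁^2 + 4·x₁·x₂ - 1], [6·x₁ - 3·x₂ - 4, -3·x₁ - 2·x₂]].
At the point, J = [[3.500, 5.000], [-14.500, 3.500]] (det J = 84.750).
Solving J·Δ = −F gives Δ = (1.139, 0.503).
Then the next iterate is (x₁, x₂)₁ = (-0.361, 1.003).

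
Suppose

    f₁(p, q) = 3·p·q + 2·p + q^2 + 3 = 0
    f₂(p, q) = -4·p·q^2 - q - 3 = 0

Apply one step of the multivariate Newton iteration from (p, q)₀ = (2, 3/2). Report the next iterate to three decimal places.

(-1.113, 1.721)

At (2, 3/2): F = (18.250, -22.500).
Jacobian J = [[3·q + 2, 3·p + 2·q], [-4·q^2, -8·p·q - 1]].
At the point, J = [[6.500, 9.000], [-9.000, -25.000]] (det J = -81.500).
Solving J·Δ = −F gives Δ = (-3.113, 0.221).
Then the next iterate is (p, q)₁ = (-1.113, 1.721).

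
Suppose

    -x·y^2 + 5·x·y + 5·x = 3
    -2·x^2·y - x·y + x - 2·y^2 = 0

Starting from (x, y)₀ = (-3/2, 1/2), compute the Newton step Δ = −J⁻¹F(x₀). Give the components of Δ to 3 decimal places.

(3.172, 1.520)

At (-3/2, 1/2): F = (-13.875, -3.500).
Jacobian J = [[-y^2 + 5·y + 5, -2·x·y + 5·x], [-4·x·y - y + 1, -2·x^2 - x - 4·y]].
At the point, J = [[7.250, -6.000], [3.500, -5.000]] (det J = -15.250).
Solving J·Δ = −F gives Δ = (3.172, 1.520).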